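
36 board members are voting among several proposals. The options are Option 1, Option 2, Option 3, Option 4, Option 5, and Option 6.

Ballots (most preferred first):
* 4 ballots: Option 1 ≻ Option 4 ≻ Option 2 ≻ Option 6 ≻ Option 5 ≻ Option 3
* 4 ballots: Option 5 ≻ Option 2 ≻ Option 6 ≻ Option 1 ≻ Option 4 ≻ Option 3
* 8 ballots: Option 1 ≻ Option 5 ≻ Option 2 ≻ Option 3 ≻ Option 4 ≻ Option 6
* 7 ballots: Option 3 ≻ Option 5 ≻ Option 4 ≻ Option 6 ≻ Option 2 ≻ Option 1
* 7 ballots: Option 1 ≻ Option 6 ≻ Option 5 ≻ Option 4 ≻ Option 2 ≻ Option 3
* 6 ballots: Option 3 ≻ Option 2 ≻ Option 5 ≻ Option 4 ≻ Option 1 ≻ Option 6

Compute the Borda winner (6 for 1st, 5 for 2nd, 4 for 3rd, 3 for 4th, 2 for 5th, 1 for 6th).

Option 5

Option 1: 4×6 + 4×3 + 8×6 + 7×1 + 7×6 + 6×2 = 145
Option 2: 4×4 + 4×5 + 8×4 + 7×2 + 7×2 + 6×5 = 126
Option 3: 4×1 + 4×1 + 8×3 + 7×6 + 7×1 + 6×6 = 117
Option 4: 4×5 + 4×2 + 8×2 + 7×4 + 7×3 + 6×3 = 111
Option 5: 4×2 + 4×6 + 8×5 + 7×5 + 7×4 + 6×4 = 159
Option 6: 4×3 + 4×4 + 8×1 + 7×3 + 7×5 + 6×1 = 98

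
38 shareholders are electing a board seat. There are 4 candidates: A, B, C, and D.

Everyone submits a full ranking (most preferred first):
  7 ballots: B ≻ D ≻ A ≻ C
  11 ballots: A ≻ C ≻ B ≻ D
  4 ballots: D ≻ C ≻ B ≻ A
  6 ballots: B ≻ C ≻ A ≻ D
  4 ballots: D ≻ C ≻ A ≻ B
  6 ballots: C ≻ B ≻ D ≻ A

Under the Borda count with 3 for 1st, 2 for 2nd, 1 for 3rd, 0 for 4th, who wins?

C

A: 7×1 + 11×3 + 4×0 + 6×1 + 4×1 + 6×0 = 50
B: 7×3 + 11×1 + 4×1 + 6×3 + 4×0 + 6×2 = 66
C: 7×0 + 11×2 + 4×2 + 6×2 + 4×2 + 6×3 = 68
D: 7×2 + 11×0 + 4×3 + 6×0 + 4×3 + 6×1 = 44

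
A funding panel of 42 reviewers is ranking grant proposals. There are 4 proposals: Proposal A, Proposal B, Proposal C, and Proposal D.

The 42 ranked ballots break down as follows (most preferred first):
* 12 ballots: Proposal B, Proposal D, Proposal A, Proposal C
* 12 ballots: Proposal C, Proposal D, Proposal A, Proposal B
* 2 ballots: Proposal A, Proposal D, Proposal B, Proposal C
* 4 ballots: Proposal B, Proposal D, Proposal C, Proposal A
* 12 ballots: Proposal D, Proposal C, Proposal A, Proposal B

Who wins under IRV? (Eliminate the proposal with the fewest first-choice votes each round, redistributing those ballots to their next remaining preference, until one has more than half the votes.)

Round 1: Proposal A 2, Proposal B 16, Proposal C 12, Proposal D 12. Proposal A eliminated.
Round 2: Proposal B 16, Proposal C 12, Proposal D 14. Proposal C eliminated.
Round 3: Proposal B 16, Proposal D 26. Proposal D has a majority (≥22).

Proposal D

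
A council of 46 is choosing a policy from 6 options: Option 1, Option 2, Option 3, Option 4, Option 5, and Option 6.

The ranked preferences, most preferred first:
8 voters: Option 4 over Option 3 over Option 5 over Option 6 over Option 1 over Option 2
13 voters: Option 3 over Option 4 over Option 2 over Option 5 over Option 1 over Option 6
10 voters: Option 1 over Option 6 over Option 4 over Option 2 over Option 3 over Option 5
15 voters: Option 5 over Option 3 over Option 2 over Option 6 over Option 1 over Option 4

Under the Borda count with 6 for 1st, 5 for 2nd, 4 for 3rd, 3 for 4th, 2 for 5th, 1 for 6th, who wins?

Option 1: 8×2 + 13×2 + 10×6 + 15×2 = 132
Option 2: 8×1 + 13×4 + 10×3 + 15×4 = 150
Option 3: 8×5 + 13×6 + 10×2 + 15×5 = 213
Option 4: 8×6 + 13×5 + 10×4 + 15×1 = 168
Option 5: 8×4 + 13×3 + 10×1 + 15×6 = 171
Option 6: 8×3 + 13×1 + 10×5 + 15×3 = 132

Option 3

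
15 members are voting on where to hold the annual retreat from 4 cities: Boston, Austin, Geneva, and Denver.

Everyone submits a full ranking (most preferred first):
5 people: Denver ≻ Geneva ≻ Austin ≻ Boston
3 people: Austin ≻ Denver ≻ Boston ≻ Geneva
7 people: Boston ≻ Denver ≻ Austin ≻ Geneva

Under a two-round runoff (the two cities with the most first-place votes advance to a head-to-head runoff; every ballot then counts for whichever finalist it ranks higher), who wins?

Denver

Round 1 first-place votes: Boston 7, Austin 3, Geneva 0, Denver 5. Boston and Denver advance.
Runoff: Boston is ranked above Denver on 7 ballots, Denver above Boston on 8.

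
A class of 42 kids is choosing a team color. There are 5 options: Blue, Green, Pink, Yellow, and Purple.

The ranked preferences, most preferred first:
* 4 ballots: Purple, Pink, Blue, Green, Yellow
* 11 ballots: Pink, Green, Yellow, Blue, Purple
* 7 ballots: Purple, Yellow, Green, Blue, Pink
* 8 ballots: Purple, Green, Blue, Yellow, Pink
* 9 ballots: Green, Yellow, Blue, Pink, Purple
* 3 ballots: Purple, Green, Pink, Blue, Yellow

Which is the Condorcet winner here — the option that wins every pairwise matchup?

Purple vs Blue: 22–20
Purple vs Green: 22–20
Purple vs Pink: 22–20
Purple vs Yellow: 22–20
Purple beats every other option.

Purple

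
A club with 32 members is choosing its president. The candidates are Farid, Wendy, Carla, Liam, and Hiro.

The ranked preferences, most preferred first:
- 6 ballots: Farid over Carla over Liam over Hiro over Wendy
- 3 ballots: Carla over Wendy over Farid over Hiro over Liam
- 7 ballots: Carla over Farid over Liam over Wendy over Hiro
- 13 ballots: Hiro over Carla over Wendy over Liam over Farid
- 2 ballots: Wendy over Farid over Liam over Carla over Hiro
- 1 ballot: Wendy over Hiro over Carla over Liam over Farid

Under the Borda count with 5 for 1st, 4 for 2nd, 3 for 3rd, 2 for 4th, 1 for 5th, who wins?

Farid: 6×5 + 3×3 + 7×4 + 13×1 + 2×4 + 1×1 = 89
Wendy: 6×1 + 3×4 + 7×2 + 13×3 + 2×5 + 1×5 = 86
Carla: 6×4 + 3×5 + 7×5 + 13×4 + 2×2 + 1×3 = 133
Liam: 6×3 + 3×1 + 7×3 + 13×2 + 2×3 + 1×2 = 76
Hiro: 6×2 + 3×2 + 7×1 + 13×5 + 2×1 + 1×4 = 96

Carla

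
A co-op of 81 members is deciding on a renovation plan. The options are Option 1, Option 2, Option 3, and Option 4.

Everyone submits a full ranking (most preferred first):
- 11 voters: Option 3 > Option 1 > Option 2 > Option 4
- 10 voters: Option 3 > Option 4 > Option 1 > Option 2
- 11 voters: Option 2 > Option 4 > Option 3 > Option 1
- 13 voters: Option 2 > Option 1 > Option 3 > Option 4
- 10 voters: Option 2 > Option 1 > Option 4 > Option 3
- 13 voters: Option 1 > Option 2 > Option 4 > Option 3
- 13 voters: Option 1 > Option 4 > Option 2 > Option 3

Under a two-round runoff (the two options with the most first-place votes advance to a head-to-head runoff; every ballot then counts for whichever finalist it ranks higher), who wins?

Round 1 first-place votes: Option 1 26, Option 2 34, Option 3 21, Option 4 0. Option 2 and Option 1 advance.
Runoff: Option 2 is ranked above Option 1 on 34 ballots, Option 1 above Option 2 on 47.

Option 1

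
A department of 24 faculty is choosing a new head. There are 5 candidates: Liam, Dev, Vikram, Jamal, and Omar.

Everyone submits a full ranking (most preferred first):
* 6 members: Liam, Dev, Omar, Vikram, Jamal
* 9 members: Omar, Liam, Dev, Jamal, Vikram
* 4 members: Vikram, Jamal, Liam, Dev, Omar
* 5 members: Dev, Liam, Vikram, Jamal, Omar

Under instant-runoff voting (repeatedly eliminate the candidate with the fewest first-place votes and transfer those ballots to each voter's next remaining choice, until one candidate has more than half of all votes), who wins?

Round 1: Liam 6, Dev 5, Vikram 4, Jamal 0, Omar 9. Jamal eliminated.
Round 2: Liam 6, Dev 5, Vikram 4, Omar 9. Vikram eliminated.
Round 3: Liam 10, Dev 5, Omar 9. Dev eliminated.
Round 4: Liam 15, Omar 9. Liam has a majority (≥13).

Liam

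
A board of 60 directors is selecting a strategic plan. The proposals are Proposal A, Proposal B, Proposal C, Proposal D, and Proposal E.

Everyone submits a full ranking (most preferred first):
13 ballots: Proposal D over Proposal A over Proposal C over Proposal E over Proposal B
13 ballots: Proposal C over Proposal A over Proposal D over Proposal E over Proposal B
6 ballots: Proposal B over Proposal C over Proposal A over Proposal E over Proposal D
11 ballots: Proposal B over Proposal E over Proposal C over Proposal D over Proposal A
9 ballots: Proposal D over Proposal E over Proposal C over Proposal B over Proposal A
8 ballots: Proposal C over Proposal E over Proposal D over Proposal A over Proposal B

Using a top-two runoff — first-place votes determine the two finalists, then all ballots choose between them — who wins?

Proposal C

Round 1 first-place votes: Proposal A 0, Proposal B 17, Proposal C 21, Proposal D 22, Proposal E 0. Proposal D and Proposal C advance.
Runoff: Proposal D is ranked above Proposal C on 22 ballots, Proposal C above Proposal D on 38.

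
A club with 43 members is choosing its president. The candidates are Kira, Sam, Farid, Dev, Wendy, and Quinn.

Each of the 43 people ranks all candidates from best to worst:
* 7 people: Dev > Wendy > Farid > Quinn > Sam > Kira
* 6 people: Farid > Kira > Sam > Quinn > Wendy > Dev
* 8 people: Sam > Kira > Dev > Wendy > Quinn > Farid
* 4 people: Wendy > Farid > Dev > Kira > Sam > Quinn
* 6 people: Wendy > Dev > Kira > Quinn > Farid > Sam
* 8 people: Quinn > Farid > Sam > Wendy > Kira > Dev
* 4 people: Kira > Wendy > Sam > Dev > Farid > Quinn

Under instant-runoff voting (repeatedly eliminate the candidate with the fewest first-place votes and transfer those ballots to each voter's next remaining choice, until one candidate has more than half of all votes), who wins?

Round 1: Kira 4, Sam 8, Farid 6, Dev 7, Wendy 10, Quinn 8. Kira eliminated.
Round 2: Sam 8, Farid 6, Dev 7, Wendy 14, Quinn 8. Farid eliminated.
Round 3: Sam 14, Dev 7, Wendy 14, Quinn 8. Dev eliminated.
Round 4: Sam 14, Wendy 21, Quinn 8. Quinn eliminated.
Round 5: Sam 22, Wendy 21. Sam has a majority (≥22).

Sam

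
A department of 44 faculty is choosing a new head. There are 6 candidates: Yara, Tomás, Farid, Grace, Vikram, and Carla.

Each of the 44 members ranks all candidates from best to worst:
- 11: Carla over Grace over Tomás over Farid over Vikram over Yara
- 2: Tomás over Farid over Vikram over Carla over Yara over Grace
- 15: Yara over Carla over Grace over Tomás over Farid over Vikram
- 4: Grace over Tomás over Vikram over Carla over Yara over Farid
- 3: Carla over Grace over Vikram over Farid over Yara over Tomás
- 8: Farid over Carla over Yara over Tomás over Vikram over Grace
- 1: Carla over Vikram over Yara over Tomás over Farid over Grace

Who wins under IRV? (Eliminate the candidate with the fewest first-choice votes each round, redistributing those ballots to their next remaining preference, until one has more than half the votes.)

Round 1: Yara 15, Tomás 2, Farid 8, Grace 4, Vikram 0, Carla 15. Vikram eliminated.
Round 2: Yara 15, Tomás 2, Farid 8, Grace 4, Carla 15. Tomás eliminated.
Round 3: Yara 15, Farid 10, Grace 4, Carla 15. Grace eliminated.
Round 4: Yara 15, Farid 10, Carla 19. Farid eliminated.
Round 5: Yara 15, Carla 29. Carla has a majority (≥23).

Carla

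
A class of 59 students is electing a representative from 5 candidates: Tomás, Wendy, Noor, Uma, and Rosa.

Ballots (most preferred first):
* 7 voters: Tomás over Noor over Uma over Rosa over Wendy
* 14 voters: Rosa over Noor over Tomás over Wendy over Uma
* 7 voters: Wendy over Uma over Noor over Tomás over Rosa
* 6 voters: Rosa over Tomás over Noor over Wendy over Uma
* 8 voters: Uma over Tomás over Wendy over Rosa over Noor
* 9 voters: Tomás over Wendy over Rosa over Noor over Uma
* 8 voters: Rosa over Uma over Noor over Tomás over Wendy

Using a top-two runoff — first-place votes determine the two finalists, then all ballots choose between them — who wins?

Round 1 first-place votes: Tomás 16, Wendy 7, Noor 0, Uma 8, Rosa 28. Rosa and Tomás advance.
Runoff: Rosa is ranked above Tomás on 28 ballots, Tomás above Rosa on 31.

Tomás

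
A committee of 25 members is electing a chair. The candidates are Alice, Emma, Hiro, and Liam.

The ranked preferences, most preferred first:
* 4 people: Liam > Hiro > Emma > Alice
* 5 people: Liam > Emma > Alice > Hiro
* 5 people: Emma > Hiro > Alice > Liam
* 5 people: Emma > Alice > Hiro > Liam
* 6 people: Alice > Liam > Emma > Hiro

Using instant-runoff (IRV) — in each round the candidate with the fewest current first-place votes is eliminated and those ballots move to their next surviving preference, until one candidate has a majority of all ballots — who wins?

Liam

Round 1: Alice 6, Emma 10, Hiro 0, Liam 9. Hiro eliminated.
Round 2: Alice 6, Emma 10, Liam 9. Alice eliminated.
Round 3: Emma 10, Liam 15. Liam has a majority (≥13).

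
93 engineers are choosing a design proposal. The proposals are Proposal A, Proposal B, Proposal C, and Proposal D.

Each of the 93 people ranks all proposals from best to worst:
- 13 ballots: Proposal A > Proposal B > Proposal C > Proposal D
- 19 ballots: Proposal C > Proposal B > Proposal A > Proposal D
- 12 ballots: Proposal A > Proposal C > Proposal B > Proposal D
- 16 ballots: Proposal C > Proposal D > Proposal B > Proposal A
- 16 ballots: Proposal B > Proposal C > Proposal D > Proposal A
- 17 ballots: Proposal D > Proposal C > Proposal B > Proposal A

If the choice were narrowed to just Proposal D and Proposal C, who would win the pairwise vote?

Proposal C

Proposal D is ranked above Proposal C on 17 ballots; Proposal C above Proposal D on 76.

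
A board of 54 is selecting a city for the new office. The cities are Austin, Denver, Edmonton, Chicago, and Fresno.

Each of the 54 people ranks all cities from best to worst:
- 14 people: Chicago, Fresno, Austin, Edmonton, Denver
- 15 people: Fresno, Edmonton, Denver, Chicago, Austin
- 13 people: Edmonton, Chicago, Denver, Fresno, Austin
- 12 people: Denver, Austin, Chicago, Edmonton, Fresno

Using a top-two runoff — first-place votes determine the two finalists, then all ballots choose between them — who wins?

Round 1 first-place votes: Austin 0, Denver 12, Edmonton 13, Chicago 14, Fresno 15. Fresno and Chicago advance.
Runoff: Fresno is ranked above Chicago on 15 ballots, Chicago above Fresno on 39.

Chicago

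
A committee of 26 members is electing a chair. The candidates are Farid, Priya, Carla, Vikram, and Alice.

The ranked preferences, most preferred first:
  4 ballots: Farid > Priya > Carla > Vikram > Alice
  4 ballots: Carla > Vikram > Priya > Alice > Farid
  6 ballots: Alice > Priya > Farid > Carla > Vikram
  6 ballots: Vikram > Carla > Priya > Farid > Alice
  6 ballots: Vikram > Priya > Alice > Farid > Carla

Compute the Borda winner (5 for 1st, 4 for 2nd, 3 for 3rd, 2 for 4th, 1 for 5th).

Farid: 4×5 + 4×1 + 6×3 + 6×2 + 6×2 = 66
Priya: 4×4 + 4×3 + 6×4 + 6×3 + 6×4 = 94
Carla: 4×3 + 4×5 + 6×2 + 6×4 + 6×1 = 74
Vikram: 4×2 + 4×4 + 6×1 + 6×5 + 6×5 = 90
Alice: 4×1 + 4×2 + 6×5 + 6×1 + 6×3 = 66

Priya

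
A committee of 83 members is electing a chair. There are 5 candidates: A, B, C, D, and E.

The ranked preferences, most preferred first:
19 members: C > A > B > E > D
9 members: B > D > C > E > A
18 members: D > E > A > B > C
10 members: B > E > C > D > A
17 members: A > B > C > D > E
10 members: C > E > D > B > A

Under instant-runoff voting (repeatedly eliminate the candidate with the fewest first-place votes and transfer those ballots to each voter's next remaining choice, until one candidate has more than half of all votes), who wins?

Round 1: A 17, B 19, C 29, D 18, E 0. E eliminated.
Round 2: A 17, B 19, C 29, D 18. A eliminated.
Round 3: B 36, C 29, D 18. D eliminated.
Round 4: B 54, C 29. B has a majority (≥42).

B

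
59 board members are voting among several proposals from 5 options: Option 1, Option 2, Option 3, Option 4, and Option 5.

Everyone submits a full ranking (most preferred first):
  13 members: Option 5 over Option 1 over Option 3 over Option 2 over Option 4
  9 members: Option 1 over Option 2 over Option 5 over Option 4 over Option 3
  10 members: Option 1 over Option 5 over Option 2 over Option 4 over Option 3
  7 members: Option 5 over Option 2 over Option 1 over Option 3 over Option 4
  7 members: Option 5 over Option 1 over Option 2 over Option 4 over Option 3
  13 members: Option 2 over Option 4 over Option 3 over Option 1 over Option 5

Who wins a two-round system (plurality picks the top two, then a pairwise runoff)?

Option 1

Round 1 first-place votes: Option 1 19, Option 2 13, Option 3 0, Option 4 0, Option 5 27. Option 5 and Option 1 advance.
Runoff: Option 5 is ranked above Option 1 on 27 ballots, Option 1 above Option 5 on 32.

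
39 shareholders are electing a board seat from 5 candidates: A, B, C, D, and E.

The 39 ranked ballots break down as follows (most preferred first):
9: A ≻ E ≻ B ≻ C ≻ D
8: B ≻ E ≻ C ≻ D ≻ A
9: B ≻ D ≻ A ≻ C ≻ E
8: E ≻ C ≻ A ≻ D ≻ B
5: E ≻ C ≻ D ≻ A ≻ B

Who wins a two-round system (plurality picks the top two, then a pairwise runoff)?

Round 1 first-place votes: A 9, B 17, C 0, D 0, E 13. B and E advance.
Runoff: B is ranked above E on 17 ballots, E above B on 22.

E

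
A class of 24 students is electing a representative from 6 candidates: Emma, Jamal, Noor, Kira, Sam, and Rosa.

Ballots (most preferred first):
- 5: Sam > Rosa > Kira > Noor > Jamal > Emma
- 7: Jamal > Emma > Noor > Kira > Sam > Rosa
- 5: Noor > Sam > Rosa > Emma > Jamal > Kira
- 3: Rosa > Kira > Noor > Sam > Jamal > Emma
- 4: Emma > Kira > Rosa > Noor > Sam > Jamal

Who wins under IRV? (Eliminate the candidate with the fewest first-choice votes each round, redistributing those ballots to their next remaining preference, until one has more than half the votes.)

Round 1: Emma 4, Jamal 7, Noor 5, Kira 0, Sam 5, Rosa 3. Kira eliminated.
Round 2: Emma 4, Jamal 7, Noor 5, Sam 5, Rosa 3. Rosa eliminated.
Round 3: Emma 4, Jamal 7, Noor 8, Sam 5. Emma eliminated.
Round 4: Jamal 7, Noor 12, Sam 5. Sam eliminated.
Round 5: Jamal 7, Noor 17. Noor has a majority (≥13).

Noor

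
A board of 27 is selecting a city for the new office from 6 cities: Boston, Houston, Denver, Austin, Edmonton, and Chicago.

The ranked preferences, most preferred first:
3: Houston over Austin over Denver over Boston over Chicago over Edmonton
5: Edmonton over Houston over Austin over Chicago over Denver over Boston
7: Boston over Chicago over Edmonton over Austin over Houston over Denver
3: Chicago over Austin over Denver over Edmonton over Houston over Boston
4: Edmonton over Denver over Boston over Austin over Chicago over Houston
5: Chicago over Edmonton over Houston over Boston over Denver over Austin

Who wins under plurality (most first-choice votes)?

First-place votes: Boston 7, Houston 3, Denver 0, Austin 0, Edmonton 9, Chicago 8.

Edmonton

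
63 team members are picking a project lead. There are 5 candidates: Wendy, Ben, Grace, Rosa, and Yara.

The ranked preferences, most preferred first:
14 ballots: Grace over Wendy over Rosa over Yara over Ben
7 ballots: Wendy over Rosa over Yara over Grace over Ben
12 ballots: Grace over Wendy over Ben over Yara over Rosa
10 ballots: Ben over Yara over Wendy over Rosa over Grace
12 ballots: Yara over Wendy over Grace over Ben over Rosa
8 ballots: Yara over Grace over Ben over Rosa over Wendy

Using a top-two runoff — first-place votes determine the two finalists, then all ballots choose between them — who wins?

Round 1 first-place votes: Wendy 7, Ben 10, Grace 26, Rosa 0, Yara 20. Grace and Yara advance.
Runoff: Grace is ranked above Yara on 26 ballots, Yara above Grace on 37.

Yara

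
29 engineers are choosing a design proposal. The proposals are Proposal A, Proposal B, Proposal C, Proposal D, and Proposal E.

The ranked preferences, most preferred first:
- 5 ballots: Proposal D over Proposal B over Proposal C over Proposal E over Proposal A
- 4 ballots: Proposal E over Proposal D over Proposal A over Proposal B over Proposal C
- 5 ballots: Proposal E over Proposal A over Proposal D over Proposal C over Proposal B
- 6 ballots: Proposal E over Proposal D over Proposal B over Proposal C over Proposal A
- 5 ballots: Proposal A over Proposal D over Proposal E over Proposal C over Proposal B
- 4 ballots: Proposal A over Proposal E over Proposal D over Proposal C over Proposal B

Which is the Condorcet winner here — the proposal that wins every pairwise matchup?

Proposal E vs Proposal A: 20–9
Proposal E vs Proposal B: 24–5
Proposal E vs Proposal C: 24–5
Proposal E vs Proposal D: 19–10
Proposal E beats every other proposal.

Proposal E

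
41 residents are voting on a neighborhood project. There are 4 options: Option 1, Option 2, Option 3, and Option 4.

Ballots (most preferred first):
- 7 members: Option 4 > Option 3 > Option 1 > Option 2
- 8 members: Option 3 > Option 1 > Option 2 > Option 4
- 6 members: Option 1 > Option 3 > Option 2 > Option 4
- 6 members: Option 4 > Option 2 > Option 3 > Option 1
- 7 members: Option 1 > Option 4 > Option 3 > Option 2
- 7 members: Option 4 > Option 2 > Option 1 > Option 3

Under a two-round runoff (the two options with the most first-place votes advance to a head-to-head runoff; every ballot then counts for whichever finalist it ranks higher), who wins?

Round 1 first-place votes: Option 1 13, Option 2 0, Option 3 8, Option 4 20. Option 4 and Option 1 advance.
Runoff: Option 4 is ranked above Option 1 on 20 ballots, Option 1 above Option 4 on 21.

Option 1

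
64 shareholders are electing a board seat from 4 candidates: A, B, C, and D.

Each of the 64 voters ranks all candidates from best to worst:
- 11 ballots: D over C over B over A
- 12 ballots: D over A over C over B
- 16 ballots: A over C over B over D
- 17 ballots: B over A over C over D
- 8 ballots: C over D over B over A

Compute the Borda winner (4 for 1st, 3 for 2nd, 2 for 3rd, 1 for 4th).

A: 11×1 + 12×3 + 16×4 + 17×3 + 8×1 = 170
B: 11×2 + 12×1 + 16×2 + 17×4 + 8×2 = 150
C: 11×3 + 12×2 + 16×3 + 17×2 + 8×4 = 171
D: 11×4 + 12×4 + 16×1 + 17×1 + 8×3 = 149

C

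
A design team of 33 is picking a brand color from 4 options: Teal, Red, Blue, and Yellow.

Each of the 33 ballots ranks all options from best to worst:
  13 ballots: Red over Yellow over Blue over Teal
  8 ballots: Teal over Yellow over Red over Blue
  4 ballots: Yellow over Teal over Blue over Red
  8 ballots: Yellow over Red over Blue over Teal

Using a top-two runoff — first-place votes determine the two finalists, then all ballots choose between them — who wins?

Yellow

Round 1 first-place votes: Teal 8, Red 13, Blue 0, Yellow 12. Red and Yellow advance.
Runoff: Red is ranked above Yellow on 13 ballots, Yellow above Red on 20.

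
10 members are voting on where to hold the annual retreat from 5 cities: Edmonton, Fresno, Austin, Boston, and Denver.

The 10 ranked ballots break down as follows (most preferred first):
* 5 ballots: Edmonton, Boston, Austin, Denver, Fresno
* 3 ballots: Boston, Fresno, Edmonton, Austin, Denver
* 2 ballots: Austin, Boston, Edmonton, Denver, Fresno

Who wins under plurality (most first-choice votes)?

First-place votes: Edmonton 5, Fresno 0, Austin 2, Boston 3, Denver 0.

Edmonton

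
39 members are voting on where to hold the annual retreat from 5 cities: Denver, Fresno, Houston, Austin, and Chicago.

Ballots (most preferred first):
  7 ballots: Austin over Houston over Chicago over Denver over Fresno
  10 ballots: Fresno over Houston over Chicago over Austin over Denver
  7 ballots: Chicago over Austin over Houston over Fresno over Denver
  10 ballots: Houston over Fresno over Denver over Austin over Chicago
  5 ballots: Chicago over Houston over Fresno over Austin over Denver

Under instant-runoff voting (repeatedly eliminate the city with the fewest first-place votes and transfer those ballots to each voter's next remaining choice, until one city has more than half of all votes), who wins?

Houston

Round 1: Denver 0, Fresno 10, Houston 10, Austin 7, Chicago 12. Denver eliminated.
Round 2: Fresno 10, Houston 10, Austin 7, Chicago 12. Austin eliminated.
Round 3: Fresno 10, Houston 17, Chicago 12. Fresno eliminated.
Round 4: Houston 27, Chicago 12. Houston has a majority (≥20).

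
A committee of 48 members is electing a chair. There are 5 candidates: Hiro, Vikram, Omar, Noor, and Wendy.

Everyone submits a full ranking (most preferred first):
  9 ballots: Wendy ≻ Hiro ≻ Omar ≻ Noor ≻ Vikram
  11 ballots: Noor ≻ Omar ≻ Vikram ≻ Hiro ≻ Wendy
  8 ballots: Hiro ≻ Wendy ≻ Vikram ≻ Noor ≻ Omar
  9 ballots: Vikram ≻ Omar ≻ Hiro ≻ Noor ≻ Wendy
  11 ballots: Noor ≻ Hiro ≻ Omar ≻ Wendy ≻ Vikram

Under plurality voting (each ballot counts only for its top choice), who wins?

Noor

First-place votes: Hiro 8, Vikram 9, Omar 0, Noor 22, Wendy 9.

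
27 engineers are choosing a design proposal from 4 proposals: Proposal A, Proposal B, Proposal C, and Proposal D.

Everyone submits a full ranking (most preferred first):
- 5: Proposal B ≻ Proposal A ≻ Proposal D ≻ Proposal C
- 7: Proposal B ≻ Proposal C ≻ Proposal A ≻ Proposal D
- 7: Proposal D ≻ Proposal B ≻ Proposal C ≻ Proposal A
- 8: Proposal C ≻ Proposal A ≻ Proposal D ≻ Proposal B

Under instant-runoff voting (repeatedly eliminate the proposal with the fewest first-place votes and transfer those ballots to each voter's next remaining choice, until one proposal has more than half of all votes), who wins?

Round 1: Proposal A 0, Proposal B 12, Proposal C 8, Proposal D 7. Proposal A eliminated.
Round 2: Proposal B 12, Proposal C 8, Proposal D 7. Proposal D eliminated.
Round 3: Proposal B 19, Proposal C 8. Proposal B has a majority (≥14).

Proposal B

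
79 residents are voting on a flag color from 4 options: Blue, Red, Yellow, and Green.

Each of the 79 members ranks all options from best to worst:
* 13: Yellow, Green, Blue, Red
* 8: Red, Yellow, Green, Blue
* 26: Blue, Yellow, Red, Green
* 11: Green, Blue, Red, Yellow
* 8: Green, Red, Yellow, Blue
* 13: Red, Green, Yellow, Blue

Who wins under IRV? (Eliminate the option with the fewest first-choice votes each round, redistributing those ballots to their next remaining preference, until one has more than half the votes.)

Green

Round 1: Blue 26, Red 21, Yellow 13, Green 19. Yellow eliminated.
Round 2: Blue 26, Red 21, Green 32. Red eliminated.
Round 3: Blue 26, Green 53. Green has a majority (≥40).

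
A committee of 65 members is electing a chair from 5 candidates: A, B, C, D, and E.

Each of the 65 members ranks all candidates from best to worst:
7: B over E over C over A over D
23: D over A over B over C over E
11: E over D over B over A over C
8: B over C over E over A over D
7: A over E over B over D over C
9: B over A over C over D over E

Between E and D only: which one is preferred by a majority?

E is ranked above D on 33 ballots; D above E on 32.

E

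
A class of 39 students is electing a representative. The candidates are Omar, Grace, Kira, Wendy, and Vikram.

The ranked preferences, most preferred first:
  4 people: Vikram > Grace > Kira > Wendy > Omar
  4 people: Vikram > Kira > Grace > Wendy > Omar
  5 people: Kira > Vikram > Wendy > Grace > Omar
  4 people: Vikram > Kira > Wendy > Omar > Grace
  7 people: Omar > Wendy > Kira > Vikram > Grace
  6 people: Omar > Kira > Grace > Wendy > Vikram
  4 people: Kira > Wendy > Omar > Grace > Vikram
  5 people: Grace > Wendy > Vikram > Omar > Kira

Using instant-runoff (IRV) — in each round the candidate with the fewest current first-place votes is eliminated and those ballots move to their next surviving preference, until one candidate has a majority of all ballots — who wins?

Round 1: Omar 13, Grace 5, Kira 9, Wendy 0, Vikram 12. Wendy eliminated.
Round 2: Omar 13, Grace 5, Kira 9, Vikram 12. Grace eliminated.
Round 3: Omar 13, Kira 9, Vikram 17. Kira eliminated.
Round 4: Omar 17, Vikram 22. Vikram has a majority (≥20).

Vikram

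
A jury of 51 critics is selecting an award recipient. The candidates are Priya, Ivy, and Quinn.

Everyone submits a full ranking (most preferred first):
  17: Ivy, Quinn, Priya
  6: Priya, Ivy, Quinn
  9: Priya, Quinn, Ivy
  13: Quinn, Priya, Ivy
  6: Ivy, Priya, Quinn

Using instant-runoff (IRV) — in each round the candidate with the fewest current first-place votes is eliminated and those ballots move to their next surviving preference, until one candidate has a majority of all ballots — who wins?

Priya

Round 1: Priya 15, Ivy 23, Quinn 13. Quinn eliminated.
Round 2: Priya 28, Ivy 23. Priya has a majority (≥26).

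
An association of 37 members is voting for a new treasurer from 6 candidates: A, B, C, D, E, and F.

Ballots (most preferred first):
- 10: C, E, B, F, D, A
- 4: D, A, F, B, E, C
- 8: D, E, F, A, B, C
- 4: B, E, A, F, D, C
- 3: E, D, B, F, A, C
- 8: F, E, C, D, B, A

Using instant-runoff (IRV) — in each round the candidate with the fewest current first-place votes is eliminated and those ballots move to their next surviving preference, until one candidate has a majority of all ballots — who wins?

F

Round 1: A 0, B 4, C 10, D 12, E 3, F 8. A eliminated.
Round 2: B 4, C 10, D 12, E 3, F 8. E eliminated.
Round 3: B 4, C 10, D 15, F 8. B eliminated.
Round 4: C 10, D 15, F 12. C eliminated.
Round 5: D 15, F 22. F has a majority (≥19).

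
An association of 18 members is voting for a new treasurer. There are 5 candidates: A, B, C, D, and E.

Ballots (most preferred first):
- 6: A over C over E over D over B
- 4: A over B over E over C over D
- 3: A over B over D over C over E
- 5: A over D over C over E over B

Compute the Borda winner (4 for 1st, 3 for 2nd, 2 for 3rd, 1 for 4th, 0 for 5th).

A: 6×4 + 4×4 + 3×4 + 5×4 = 72
B: 6×0 + 4×3 + 3×3 + 5×0 = 21
C: 6×3 + 4×1 + 3×1 + 5×2 = 35
D: 6×1 + 4×0 + 3×2 + 5×3 = 27
E: 6×2 + 4×2 + 3×0 + 5×1 = 25

A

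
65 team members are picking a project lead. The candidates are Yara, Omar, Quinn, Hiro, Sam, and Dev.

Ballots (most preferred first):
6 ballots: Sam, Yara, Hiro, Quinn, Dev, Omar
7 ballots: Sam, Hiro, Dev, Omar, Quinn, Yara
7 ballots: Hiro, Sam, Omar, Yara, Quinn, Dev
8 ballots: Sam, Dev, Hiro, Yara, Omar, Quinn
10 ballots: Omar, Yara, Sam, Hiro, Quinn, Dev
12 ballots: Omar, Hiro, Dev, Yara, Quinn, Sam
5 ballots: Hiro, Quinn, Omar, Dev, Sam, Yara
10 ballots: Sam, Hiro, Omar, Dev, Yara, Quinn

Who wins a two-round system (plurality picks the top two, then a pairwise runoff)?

Round 1 first-place votes: Yara 0, Omar 22, Quinn 0, Hiro 12, Sam 31, Dev 0. Sam and Omar advance.
Runoff: Sam is ranked above Omar on 38 ballots, Omar above Sam on 27.

Sam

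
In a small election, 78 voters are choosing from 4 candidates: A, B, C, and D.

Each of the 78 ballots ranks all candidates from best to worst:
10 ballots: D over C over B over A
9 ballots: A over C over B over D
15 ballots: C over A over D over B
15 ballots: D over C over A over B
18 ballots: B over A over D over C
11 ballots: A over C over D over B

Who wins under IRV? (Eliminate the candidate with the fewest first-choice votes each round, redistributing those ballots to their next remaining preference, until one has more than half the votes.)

Round 1: A 20, B 18, C 15, D 25. C eliminated.
Round 2: A 35, B 18, D 25. B eliminated.
Round 3: A 53, D 25. A has a majority (≥40).

A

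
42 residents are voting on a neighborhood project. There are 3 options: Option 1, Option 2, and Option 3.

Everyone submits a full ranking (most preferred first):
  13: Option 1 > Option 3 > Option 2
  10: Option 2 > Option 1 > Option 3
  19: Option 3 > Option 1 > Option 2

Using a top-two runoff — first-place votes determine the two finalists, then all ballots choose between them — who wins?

Option 1

Round 1 first-place votes: Option 1 13, Option 2 10, Option 3 19. Option 3 and Option 1 advance.
Runoff: Option 3 is ranked above Option 1 on 19 ballots, Option 1 above Option 3 on 23.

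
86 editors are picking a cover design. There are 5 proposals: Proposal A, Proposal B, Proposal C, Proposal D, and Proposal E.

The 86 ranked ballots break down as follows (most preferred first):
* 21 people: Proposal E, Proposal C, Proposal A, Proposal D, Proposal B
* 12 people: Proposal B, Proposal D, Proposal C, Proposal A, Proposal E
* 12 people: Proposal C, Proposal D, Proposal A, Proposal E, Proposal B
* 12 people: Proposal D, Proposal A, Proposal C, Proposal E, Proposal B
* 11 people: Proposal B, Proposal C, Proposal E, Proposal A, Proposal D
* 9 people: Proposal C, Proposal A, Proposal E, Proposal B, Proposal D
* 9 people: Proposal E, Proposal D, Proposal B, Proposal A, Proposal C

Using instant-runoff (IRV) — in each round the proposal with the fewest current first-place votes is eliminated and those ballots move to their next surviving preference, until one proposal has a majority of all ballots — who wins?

Round 1: Proposal A 0, Proposal B 23, Proposal C 21, Proposal D 12, Proposal E 30. Proposal A eliminated.
Round 2: Proposal B 23, Proposal C 21, Proposal D 12, Proposal E 30. Proposal D eliminated.
Round 3: Proposal B 23, Proposal C 33, Proposal E 30. Proposal B eliminated.
Round 4: Proposal C 56, Proposal E 30. Proposal C has a majority (≥44).

Proposal C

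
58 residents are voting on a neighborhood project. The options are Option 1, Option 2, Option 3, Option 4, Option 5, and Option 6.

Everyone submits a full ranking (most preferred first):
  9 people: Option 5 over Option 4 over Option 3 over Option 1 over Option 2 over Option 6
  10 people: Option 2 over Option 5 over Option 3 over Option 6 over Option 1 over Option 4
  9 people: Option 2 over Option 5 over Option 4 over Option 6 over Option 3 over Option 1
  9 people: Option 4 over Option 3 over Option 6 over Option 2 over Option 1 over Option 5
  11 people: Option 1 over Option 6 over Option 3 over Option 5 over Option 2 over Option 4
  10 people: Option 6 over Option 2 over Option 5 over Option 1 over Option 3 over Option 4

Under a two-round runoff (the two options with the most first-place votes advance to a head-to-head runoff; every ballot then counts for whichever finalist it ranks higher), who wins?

Option 2

Round 1 first-place votes: Option 1 11, Option 2 19, Option 3 0, Option 4 9, Option 5 9, Option 6 10. Option 2 and Option 1 advance.
Runoff: Option 2 is ranked above Option 1 on 38 ballots, Option 1 above Option 2 on 20.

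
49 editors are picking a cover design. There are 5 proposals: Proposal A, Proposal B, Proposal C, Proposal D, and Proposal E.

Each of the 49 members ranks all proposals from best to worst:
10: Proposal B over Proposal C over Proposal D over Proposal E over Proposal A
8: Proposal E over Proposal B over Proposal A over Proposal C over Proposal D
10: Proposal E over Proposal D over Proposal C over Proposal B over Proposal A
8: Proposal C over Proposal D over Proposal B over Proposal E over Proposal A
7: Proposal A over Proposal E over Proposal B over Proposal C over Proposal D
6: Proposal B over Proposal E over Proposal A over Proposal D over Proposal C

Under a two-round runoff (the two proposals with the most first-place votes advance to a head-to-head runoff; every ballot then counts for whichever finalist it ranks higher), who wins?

Round 1 first-place votes: Proposal A 7, Proposal B 16, Proposal C 8, Proposal D 0, Proposal E 18. Proposal E and Proposal B advance.
Runoff: Proposal E is ranked above Proposal B on 25 ballots, Proposal B above Proposal E on 24.

Proposal E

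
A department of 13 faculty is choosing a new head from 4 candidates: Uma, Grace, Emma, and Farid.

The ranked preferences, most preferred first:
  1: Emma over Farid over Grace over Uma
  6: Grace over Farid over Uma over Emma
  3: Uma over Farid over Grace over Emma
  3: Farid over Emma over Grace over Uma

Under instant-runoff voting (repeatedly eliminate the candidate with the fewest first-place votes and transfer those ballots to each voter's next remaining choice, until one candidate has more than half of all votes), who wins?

Round 1: Uma 3, Grace 6, Emma 1, Farid 3. Emma eliminated.
Round 2: Uma 3, Grace 6, Farid 4. Uma eliminated.
Round 3: Grace 6, Farid 7. Farid has a majority (≥7).

Farid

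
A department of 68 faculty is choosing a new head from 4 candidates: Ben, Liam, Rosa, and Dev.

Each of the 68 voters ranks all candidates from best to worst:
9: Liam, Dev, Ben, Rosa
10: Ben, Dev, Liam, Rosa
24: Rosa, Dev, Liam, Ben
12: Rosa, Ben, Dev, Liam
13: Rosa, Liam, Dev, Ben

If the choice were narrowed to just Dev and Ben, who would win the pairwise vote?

Dev

Dev is ranked above Ben on 46 ballots; Ben above Dev on 22.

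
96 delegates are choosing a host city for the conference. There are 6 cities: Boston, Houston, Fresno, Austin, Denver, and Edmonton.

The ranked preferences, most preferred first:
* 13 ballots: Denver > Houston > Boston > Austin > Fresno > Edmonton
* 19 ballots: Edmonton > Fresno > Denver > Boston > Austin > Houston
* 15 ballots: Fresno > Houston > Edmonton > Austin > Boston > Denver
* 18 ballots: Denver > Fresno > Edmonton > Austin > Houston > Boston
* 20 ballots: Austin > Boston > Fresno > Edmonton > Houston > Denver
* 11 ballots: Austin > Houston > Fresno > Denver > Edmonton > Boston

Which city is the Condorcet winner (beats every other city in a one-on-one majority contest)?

Fresno

Fresno vs Boston: 63–33
Fresno vs Houston: 72–24
Fresno vs Austin: 52–44
Fresno vs Denver: 65–31
Fresno vs Edmonton: 77–19
Fresno beats every other city.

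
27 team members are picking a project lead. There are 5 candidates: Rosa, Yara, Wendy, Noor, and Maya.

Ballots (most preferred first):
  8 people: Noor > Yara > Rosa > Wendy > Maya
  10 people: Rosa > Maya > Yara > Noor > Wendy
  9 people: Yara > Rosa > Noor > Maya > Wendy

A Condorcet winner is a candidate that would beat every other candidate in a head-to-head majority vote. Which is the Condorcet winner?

Yara

Yara vs Rosa: 17–10
Yara vs Wendy: 27–0
Yara vs Noor: 19–8
Yara vs Maya: 17–10
Yara beats every other candidate.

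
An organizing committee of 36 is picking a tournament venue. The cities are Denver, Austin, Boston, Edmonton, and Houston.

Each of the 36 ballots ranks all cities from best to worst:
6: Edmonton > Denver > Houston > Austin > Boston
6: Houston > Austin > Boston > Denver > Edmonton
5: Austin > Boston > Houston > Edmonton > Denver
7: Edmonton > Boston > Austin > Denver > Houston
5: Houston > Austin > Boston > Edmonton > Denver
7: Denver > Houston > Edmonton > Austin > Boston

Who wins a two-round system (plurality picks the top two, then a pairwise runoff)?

Houston

Round 1 first-place votes: Denver 7, Austin 5, Boston 0, Edmonton 13, Houston 11. Edmonton and Houston advance.
Runoff: Edmonton is ranked above Houston on 13 ballots, Houston above Edmonton on 23.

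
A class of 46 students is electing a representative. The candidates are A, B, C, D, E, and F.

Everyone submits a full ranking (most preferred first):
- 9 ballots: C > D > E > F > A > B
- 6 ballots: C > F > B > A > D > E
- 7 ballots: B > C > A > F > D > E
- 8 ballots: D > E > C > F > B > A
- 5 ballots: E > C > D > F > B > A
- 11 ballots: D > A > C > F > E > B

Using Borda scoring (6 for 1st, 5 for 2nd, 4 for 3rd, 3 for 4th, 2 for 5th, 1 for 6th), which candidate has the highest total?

A: 9×2 + 6×3 + 7×4 + 8×1 + 5×1 + 11×5 = 132
B: 9×1 + 6×4 + 7×6 + 8×2 + 5×2 + 11×1 = 112
C: 9×6 + 6×6 + 7×5 + 8×4 + 5×5 + 11×4 = 226
D: 9×5 + 6×2 + 7×2 + 8×6 + 5×4 + 11×6 = 205
E: 9×4 + 6×1 + 7×1 + 8×5 + 5×6 + 11×2 = 141
F: 9×3 + 6×5 + 7×3 + 8×3 + 5×3 + 11×3 = 150

C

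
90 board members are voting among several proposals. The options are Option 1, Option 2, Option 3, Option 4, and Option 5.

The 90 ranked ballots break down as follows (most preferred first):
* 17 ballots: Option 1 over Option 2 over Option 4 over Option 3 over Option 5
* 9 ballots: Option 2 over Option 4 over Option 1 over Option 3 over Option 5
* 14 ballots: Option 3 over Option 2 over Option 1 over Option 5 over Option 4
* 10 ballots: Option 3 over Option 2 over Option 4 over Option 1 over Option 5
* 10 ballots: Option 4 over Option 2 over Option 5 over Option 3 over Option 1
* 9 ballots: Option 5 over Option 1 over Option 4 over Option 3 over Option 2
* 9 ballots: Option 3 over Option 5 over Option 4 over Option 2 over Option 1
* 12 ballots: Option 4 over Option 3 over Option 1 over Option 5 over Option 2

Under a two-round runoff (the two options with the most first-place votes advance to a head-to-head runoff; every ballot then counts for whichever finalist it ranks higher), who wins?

Round 1 first-place votes: Option 1 17, Option 2 9, Option 3 33, Option 4 22, Option 5 9. Option 3 and Option 4 advance.
Runoff: Option 3 is ranked above Option 4 on 33 ballots, Option 4 above Option 3 on 57.

Option 4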